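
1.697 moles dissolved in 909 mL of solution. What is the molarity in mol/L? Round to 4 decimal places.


Convert volume to liters: V_L = V_mL / 1000.
V_L = 909 / 1000 = 0.909 L
M = n / V_L = 1.697 / 0.909
M = 1.86688669 mol/L, rounded to 4 dp:

1.8669 mol/L


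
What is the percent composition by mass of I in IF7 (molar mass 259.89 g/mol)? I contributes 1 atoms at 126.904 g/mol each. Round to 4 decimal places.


pct = 100 * (n_elem * M_elem) / M_total
mass_contribution = 1 * 126.904 = 126.904 g/mol
pct = 100 * 126.904 / 259.89
pct = 48.82988957 %, rounded to 4 dp:

48.8299 %


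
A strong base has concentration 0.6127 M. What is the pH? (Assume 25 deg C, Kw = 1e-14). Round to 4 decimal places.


A strong base dissociates completely, so [OH-] equals the given concentration.
pOH = -log10([OH-]) = -log10(0.6127) = 0.212752
pH = 14 - pOH = 14 - 0.212752
pH = 13.787248, rounded to 4 dp:

13.7872


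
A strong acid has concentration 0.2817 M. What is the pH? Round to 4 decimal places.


A strong acid dissociates completely, so [H+] equals the given concentration.
pH = -log10([H+]) = -log10(0.2817)
pH = 0.55021315, rounded to 4 dp:

0.5502


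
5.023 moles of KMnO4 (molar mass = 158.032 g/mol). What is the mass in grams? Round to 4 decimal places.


mass = n * M
mass = 5.023 * 158.032
mass = 793.794736 g, rounded to 4 dp:

793.7947 g


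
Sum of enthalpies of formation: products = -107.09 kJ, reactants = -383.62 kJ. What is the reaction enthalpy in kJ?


dH_rxn = sum(dH_f products) - sum(dH_f reactants)
dH_rxn = -107.09 - (-383.62)
dH_rxn = 276.53 kJ:

276.53 kJ


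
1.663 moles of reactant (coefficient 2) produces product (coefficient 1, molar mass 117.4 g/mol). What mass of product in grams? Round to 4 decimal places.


Use the coefficient ratio to convert reactant moles to product moles, then multiply by the product's molar mass.
moles_P = moles_R * (coeff_P / coeff_R) = 1.663 * (1/2) = 0.8315
mass_P = moles_P * M_P = 0.8315 * 117.4
mass_P = 97.6181 g, rounded to 4 dp:

97.6181 g


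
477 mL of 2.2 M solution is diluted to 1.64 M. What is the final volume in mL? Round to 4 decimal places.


Dilution: M1*V1 = M2*V2, solve for V2.
V2 = M1*V1 / M2
V2 = 2.2 * 477 / 1.64
V2 = 1049.4 / 1.64
V2 = 639.87804878 mL, rounded to 4 dp:

639.8780 mL


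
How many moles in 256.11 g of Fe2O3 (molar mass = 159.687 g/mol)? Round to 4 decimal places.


n = mass / M
n = 256.11 / 159.687
n = 1.60382498 mol, rounded to 4 dp:

1.6038 mol


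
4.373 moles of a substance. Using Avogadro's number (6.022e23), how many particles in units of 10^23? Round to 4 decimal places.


N = n * NA, then divide by 1e23 for the requested units.
N / 1e23 = n * 6.022
N / 1e23 = 4.373 * 6.022
N / 1e23 = 26.334206, rounded to 4 dp:

26.3342


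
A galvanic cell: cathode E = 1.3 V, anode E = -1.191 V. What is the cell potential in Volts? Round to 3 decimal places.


Standard cell potential: E_cell = E_cathode - E_anode.
E_cell = 1.3 - (-1.191)
E_cell = 2.491 V, rounded to 3 dp:

2.491 V


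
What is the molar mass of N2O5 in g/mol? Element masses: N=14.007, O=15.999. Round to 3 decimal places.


M = sum(count * atomic_mass) over atoms.
M = 2*14.007 + 5*15.999
M = 28.014 + 79.995
M = 108.009 g/mol, rounded to 3 dp:

108.009 g/mol


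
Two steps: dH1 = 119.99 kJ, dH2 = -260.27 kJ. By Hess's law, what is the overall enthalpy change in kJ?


Hess's law: enthalpy is a state function, so add the step enthalpies.
dH_total = dH1 + dH2 = 119.99 + (-260.27)
dH_total = -140.28 kJ:

-140.28 kJ


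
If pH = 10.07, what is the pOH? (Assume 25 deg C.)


At 25 deg C, pH + pOH = 14.
pOH = 14 - pH = 14 - 10.07
pOH = 3.93:

3.93


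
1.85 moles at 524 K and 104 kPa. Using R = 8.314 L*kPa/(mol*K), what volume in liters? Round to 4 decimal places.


PV = nRT, solve for V = nRT / P.
nRT = 1.85 * 8.314 * 524 = 8059.5916
V = 8059.5916 / 104
V = 77.49607308 L, rounded to 4 dp:

77.4961 L


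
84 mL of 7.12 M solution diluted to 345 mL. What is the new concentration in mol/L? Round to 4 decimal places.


Dilution: M1*V1 = M2*V2, solve for M2.
M2 = M1*V1 / V2
M2 = 7.12 * 84 / 345
M2 = 598.08 / 345
M2 = 1.73356522 mol/L, rounded to 4 dp:

1.7336 mol/L


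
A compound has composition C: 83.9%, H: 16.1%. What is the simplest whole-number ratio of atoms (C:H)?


Assume 100 g of compound, divide each mass% by atomic mass to get moles, then normalize by the smallest to get a raw atom ratio.
Moles per 100 g: C: 83.9/12.011 = 6.9853, H: 16.1/1.008 = 15.9722
Raw ratio (divide by min = 6.9853): C: 1.0, H: 2.287
Multiply by 7 to clear fractions: C: 7.0 ~= 7, H: 16.006 ~= 16
Reduce by GCD to get the simplest whole-number ratio:

7:16


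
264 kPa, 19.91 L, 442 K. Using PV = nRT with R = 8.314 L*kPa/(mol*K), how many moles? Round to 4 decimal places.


PV = nRT, solve for n = PV / (RT).
PV = 264 * 19.91 = 5256.24
RT = 8.314 * 442 = 3674.788
n = 5256.24 / 3674.788
n = 1.4303519 mol, rounded to 4 dp:

1.4304 mol


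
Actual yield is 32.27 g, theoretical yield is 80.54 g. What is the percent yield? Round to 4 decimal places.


% yield = 100 * actual / theoretical
% yield = 100 * 32.27 / 80.54
% yield = 40.06704743 %, rounded to 4 dp:

40.0670 %


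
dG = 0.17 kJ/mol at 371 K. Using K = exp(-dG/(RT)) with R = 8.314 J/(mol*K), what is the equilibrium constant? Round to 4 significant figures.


dG is in kJ/mol; multiply by 1000 to match R in J/(mol*K).
RT = 8.314 * 371 = 3084.494 J/mol
exponent = -dG*1000 / (RT) = -(0.17*1000) / 3084.494 = -0.05511439
K = exp(-0.05511439)
K = 0.94637689, rounded to 4 significant figures:

0.9464


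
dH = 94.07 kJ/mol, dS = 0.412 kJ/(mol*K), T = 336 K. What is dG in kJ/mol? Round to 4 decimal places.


Gibbs: dG = dH - T*dS (consistent units, dS already in kJ/(mol*K)).
T*dS = 336 * 0.412 = 138.432
dG = 94.07 - (138.432)
dG = -44.362 kJ/mol, rounded to 4 dp:

-44.3620 kJ/mol


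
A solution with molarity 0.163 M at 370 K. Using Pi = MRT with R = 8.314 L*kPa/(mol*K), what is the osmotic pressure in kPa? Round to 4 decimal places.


Osmotic pressure (van't Hoff): Pi = M*R*T.
RT = 8.314 * 370 = 3076.18
Pi = 0.163 * 3076.18
Pi = 501.41734 kPa, rounded to 4 dp:

501.4173 kPa


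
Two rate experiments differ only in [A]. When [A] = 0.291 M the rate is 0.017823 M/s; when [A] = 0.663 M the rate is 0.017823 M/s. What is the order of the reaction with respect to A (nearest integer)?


Rate is proportional to [A]^n, so rate2/rate1 = ([A]2/[A]1)^n. Take logs to solve for n.
rate2/rate1 = 0.017823 / 0.017823 = 1.0
[A]2/[A]1 = 0.663 / 0.291 = 2.2784
n = ln(1.0) / ln(2.2784) = 0.0
Nearest integer order:

0


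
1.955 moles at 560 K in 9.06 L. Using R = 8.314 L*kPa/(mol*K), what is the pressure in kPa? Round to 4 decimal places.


PV = nRT, solve for P = nRT / V.
nRT = 1.955 * 8.314 * 560 = 9102.1672
P = 9102.1672 / 9.06
P = 1004.65421634 kPa, rounded to 4 dp:

1004.6542 kPa


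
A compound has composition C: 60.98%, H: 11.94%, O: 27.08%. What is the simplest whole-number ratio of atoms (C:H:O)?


Assume 100 g of compound, divide each mass% by atomic mass to get moles, then normalize by the smallest to get a raw atom ratio.
Moles per 100 g: C: 60.98/12.011 = 5.077, H: 11.94/1.008 = 11.8452, O: 27.08/15.999 = 1.6926
Raw ratio (divide by min = 1.6926): C: 3.0, H: 6.998, O: 1.0
Multiply by 1 to clear fractions: C: 3.0 ~= 3, H: 6.998 ~= 7, O: 1.0 ~= 1
Reduce by GCD to get the simplest whole-number ratio:

3:7:1


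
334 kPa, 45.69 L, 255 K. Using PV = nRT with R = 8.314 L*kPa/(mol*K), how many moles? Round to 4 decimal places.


PV = nRT, solve for n = PV / (RT).
PV = 334 * 45.69 = 15260.46
RT = 8.314 * 255 = 2120.07
n = 15260.46 / 2120.07
n = 7.19809252 mol, rounded to 4 dp:

7.1981 mol


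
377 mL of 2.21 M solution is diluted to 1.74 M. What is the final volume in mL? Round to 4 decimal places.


Dilution: M1*V1 = M2*V2, solve for V2.
V2 = M1*V1 / M2
V2 = 2.21 * 377 / 1.74
V2 = 833.17 / 1.74
V2 = 478.83333333 mL, rounded to 4 dp:

478.8333 mL


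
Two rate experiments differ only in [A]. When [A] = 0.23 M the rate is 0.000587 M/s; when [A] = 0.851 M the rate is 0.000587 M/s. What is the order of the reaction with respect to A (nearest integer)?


Rate is proportional to [A]^n, so rate2/rate1 = ([A]2/[A]1)^n. Take logs to solve for n.
rate2/rate1 = 0.000587 / 0.000587 = 1.0
[A]2/[A]1 = 0.851 / 0.23 = 3.7
n = ln(1.0) / ln(3.7) = 0.0
Nearest integer order:

0


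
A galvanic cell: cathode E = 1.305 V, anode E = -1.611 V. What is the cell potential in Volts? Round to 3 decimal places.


Standard cell potential: E_cell = E_cathode - E_anode.
E_cell = 1.305 - (-1.611)
E_cell = 2.916 V, rounded to 3 dp:

2.916 V


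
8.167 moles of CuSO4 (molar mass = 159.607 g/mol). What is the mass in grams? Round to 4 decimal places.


mass = n * M
mass = 8.167 * 159.607
mass = 1303.510369 g, rounded to 4 dp:

1303.5104 g


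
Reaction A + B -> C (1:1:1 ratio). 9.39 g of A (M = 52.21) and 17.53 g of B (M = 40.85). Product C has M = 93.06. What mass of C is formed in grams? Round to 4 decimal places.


Find moles of each reactant; the smaller value is the limiting reagent in a 1:1:1 reaction, so moles_C equals moles of the limiter.
n_A = mass_A / M_A = 9.39 / 52.21 = 0.179851 mol
n_B = mass_B / M_B = 17.53 / 40.85 = 0.429131 mol
Limiting reagent: A (smaller), n_limiting = 0.179851 mol
mass_C = n_limiting * M_C = 0.179851 * 93.06
mass_C = 16.73693406 g, rounded to 4 dp:

16.7369 g


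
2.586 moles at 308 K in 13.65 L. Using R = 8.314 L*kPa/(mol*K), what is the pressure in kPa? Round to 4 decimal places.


PV = nRT, solve for P = nRT / V.
nRT = 2.586 * 8.314 * 308 = 6622.0012
P = 6622.0012 / 13.65
P = 485.12829304 kPa, rounded to 4 dp:

485.1283 kPa


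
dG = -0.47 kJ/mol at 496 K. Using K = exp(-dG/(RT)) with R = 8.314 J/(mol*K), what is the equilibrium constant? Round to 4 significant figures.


dG is in kJ/mol; multiply by 1000 to match R in J/(mol*K).
RT = 8.314 * 496 = 4123.744 J/mol
exponent = -dG*1000 / (RT) = -(-0.47*1000) / 4123.744 = 0.1139741
K = exp(0.1139741)
K = 1.1207231, rounded to 4 significant figures:

1.121


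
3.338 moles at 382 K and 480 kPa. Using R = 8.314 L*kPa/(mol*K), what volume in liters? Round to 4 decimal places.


PV = nRT, solve for V = nRT / P.
nRT = 3.338 * 8.314 * 382 = 10601.3144
V = 10601.3144 / 480
V = 22.08607167 L, rounded to 4 dp:

22.0861 L


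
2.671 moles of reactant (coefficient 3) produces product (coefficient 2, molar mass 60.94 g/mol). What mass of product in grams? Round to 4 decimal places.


Use the coefficient ratio to convert reactant moles to product moles, then multiply by the product's molar mass.
moles_P = moles_R * (coeff_P / coeff_R) = 2.671 * (2/3) = 1.780667
mass_P = moles_P * M_P = 1.780667 * 60.94
mass_P = 108.51384698 g, rounded to 4 dp:

108.5138 g


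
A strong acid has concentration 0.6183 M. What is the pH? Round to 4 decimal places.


A strong acid dissociates completely, so [H+] equals the given concentration.
pH = -log10([H+]) = -log10(0.6183)
pH = 0.20880075, rounded to 4 dp:

0.2088


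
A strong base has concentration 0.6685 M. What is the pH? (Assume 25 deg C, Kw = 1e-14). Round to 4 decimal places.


A strong base dissociates completely, so [OH-] equals the given concentration.
pOH = -log10([OH-]) = -log10(0.6685) = 0.174899
pH = 14 - pOH = 14 - 0.174899
pH = 13.825101, rounded to 4 dp:

13.8251


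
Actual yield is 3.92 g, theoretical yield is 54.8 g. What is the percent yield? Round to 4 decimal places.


% yield = 100 * actual / theoretical
% yield = 100 * 3.92 / 54.8
% yield = 7.15328467 %, rounded to 4 dp:

7.1533 %


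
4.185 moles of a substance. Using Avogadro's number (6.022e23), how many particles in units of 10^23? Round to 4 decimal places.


N = n * NA, then divide by 1e23 for the requested units.
N / 1e23 = n * 6.022
N / 1e23 = 4.185 * 6.022
N / 1e23 = 25.20207, rounded to 4 dp:

25.2021


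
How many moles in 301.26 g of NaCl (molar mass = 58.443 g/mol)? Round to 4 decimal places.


n = mass / M
n = 301.26 / 58.443
n = 5.15476618 mol, rounded to 4 dp:

5.1548 mol


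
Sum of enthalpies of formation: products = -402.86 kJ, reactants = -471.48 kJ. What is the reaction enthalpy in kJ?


dH_rxn = sum(dH_f products) - sum(dH_f reactants)
dH_rxn = -402.86 - (-471.48)
dH_rxn = 68.62 kJ:

68.62 kJ


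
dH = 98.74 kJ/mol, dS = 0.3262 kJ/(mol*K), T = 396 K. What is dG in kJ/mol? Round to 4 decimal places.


Gibbs: dG = dH - T*dS (consistent units, dS already in kJ/(mol*K)).
T*dS = 396 * 0.3262 = 129.1752
dG = 98.74 - (129.1752)
dG = -30.4352 kJ/mol, rounded to 4 dp:

-30.4352 kJ/mol


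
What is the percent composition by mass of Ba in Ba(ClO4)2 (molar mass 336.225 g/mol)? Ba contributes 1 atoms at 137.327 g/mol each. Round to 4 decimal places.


pct = 100 * (n_elem * M_elem) / M_total
mass_contribution = 1 * 137.327 = 137.327 g/mol
pct = 100 * 137.327 / 336.225
pct = 40.84378021 %, rounded to 4 dp:

40.8438 %


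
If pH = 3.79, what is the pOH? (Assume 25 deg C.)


At 25 deg C, pH + pOH = 14.
pOH = 14 - pH = 14 - 3.79
pOH = 10.21:

10.21


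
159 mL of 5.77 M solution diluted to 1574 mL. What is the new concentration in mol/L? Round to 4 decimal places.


Dilution: M1*V1 = M2*V2, solve for M2.
M2 = M1*V1 / V2
M2 = 5.77 * 159 / 1574
M2 = 917.43 / 1574
M2 = 0.58286531 mol/L, rounded to 4 dp:

0.5829 mol/L


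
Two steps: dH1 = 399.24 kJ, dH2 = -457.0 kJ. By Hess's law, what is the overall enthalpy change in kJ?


Hess's law: enthalpy is a state function, so add the step enthalpies.
dH_total = dH1 + dH2 = 399.24 + (-457.0)
dH_total = -57.76 kJ:

-57.76 kJ


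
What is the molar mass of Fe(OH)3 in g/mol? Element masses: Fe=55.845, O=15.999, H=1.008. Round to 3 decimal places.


M = sum(count * atomic_mass) over atoms.
M = 1*55.845 + 3*15.999 + 3*1.008
M = 55.845 + 47.997 + 3.024
M = 106.866 g/mol, rounded to 3 dp:

106.866 g/mol


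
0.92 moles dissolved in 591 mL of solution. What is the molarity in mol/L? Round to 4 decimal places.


Convert volume to liters: V_L = V_mL / 1000.
V_L = 591 / 1000 = 0.591 L
M = n / V_L = 0.92 / 0.591
M = 1.55668359 mol/L, rounded to 4 dp:

1.5567 mol/L


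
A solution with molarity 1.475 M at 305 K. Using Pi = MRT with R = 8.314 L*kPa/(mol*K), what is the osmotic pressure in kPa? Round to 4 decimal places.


Osmotic pressure (van't Hoff): Pi = M*R*T.
RT = 8.314 * 305 = 2535.77
Pi = 1.475 * 2535.77
Pi = 3740.26075 kPa, rounded to 4 dp:

3740.2608 kPa


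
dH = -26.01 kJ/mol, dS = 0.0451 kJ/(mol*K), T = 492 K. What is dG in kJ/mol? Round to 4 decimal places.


Gibbs: dG = dH - T*dS (consistent units, dS already in kJ/(mol*K)).
T*dS = 492 * 0.0451 = 22.1892
dG = -26.01 - (22.1892)
dG = -48.1992 kJ/mol, rounded to 4 dp:

-48.1992 kJ/mol


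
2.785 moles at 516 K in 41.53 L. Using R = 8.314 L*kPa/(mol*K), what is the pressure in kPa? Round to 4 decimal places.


PV = nRT, solve for P = nRT / V.
nRT = 2.785 * 8.314 * 516 = 11947.7168
P = 11947.7168 / 41.53
P = 287.68882254 kPa, rounded to 4 dp:

287.6888 kPa


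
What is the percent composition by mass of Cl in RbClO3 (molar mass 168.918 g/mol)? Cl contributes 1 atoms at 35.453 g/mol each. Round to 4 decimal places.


pct = 100 * (n_elem * M_elem) / M_total
mass_contribution = 1 * 35.453 = 35.453 g/mol
pct = 100 * 35.453 / 168.918
pct = 20.98829018 %, rounded to 4 dp:

20.9883 %


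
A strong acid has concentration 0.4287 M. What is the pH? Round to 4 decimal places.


A strong acid dissociates completely, so [H+] equals the given concentration.
pH = -log10([H+]) = -log10(0.4287)
pH = 0.36784652, rounded to 4 dp:

0.3678


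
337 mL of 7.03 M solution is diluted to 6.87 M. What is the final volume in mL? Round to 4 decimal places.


Dilution: M1*V1 = M2*V2, solve for V2.
V2 = M1*V1 / M2
V2 = 7.03 * 337 / 6.87
V2 = 2369.11 / 6.87
V2 = 344.84861718 mL, rounded to 4 dp:

344.8486 mL


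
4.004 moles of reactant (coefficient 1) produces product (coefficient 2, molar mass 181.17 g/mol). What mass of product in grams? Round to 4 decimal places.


Use the coefficient ratio to convert reactant moles to product moles, then multiply by the product's molar mass.
moles_P = moles_R * (coeff_P / coeff_R) = 4.004 * (2/1) = 8.008
mass_P = moles_P * M_P = 8.008 * 181.17
mass_P = 1450.80936 g, rounded to 4 dp:

1450.8094 g


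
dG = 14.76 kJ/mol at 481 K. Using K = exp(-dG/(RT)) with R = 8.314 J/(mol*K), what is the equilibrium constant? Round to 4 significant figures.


dG is in kJ/mol; multiply by 1000 to match R in J/(mol*K).
RT = 8.314 * 481 = 3999.034 J/mol
exponent = -dG*1000 / (RT) = -(14.76*1000) / 3999.034 = -3.69089135
K = exp(-3.69089135)
K = 0.024949753, rounded to 4 significant figures:

0.02495


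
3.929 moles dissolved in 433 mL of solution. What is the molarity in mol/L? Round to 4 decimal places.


Convert volume to liters: V_L = V_mL / 1000.
V_L = 433 / 1000 = 0.433 L
M = n / V_L = 3.929 / 0.433
M = 9.073903 mol/L, rounded to 4 dp:

9.0739 mol/L


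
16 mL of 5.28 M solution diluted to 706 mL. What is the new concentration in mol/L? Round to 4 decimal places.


Dilution: M1*V1 = M2*V2, solve for M2.
M2 = M1*V1 / V2
M2 = 5.28 * 16 / 706
M2 = 84.48 / 706
M2 = 0.11966006 mol/L, rounded to 4 dp:

0.1197 mol/L


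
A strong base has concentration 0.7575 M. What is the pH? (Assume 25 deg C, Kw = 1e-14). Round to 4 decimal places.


A strong base dissociates completely, so [OH-] equals the given concentration.
pOH = -log10([OH-]) = -log10(0.7575) = 0.120617
pH = 14 - pOH = 14 - 0.120617
pH = 13.879383, rounded to 4 dp:

13.8794


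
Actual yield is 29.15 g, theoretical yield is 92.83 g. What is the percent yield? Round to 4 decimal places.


% yield = 100 * actual / theoretical
% yield = 100 * 29.15 / 92.83
% yield = 31.40148659 %, rounded to 4 dp:

31.4015 %


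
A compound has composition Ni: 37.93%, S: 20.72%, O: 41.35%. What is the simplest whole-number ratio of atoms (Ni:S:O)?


Assume 100 g of compound, divide each mass% by atomic mass to get moles, then normalize by the smallest to get a raw atom ratio.
Moles per 100 g: Ni: 37.93/58.693 = 0.6462, S: 20.72/32.065 = 0.6462, O: 41.35/15.999 = 2.5845
Raw ratio (divide by min = 0.6462): Ni: 1.0, S: 1.0, O: 4.0
Multiply by 1 to clear fractions: Ni: 1.0 ~= 1, S: 1.0 ~= 1, O: 4.0 ~= 4
Reduce by GCD to get the simplest whole-number ratio:

1:1:4


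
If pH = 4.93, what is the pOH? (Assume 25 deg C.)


At 25 deg C, pH + pOH = 14.
pOH = 14 - pH = 14 - 4.93
pOH = 9.07:

9.07


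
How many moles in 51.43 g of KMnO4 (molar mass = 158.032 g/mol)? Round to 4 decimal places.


n = mass / M
n = 51.43 / 158.032
n = 0.32544042 mol, rounded to 4 dp:

0.3254 mol


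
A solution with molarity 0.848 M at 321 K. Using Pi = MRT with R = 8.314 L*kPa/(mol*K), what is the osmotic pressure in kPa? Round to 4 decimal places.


Osmotic pressure (van't Hoff): Pi = M*R*T.
RT = 8.314 * 321 = 2668.794
Pi = 0.848 * 2668.794
Pi = 2263.137312 kPa, rounded to 4 dp:

2263.1373 kPa


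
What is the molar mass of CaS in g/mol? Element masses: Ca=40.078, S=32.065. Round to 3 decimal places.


M = sum(count * atomic_mass) over atoms.
M = 1*40.078 + 1*32.065
M = 40.078 + 32.065
M = 72.143 g/mol, rounded to 3 dp:

72.143 g/mol


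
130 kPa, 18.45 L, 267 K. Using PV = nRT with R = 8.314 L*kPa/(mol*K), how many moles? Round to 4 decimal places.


PV = nRT, solve for n = PV / (RT).
PV = 130 * 18.45 = 2398.5
RT = 8.314 * 267 = 2219.838
n = 2398.5 / 2219.838
n = 1.08048425 mol, rounded to 4 dp:

1.0805 mol


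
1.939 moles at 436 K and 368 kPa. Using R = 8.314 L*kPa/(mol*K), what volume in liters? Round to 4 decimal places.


PV = nRT, solve for V = nRT / P.
nRT = 1.939 * 8.314 * 436 = 7028.6889
V = 7028.6889 / 368
V = 19.0996981 L, rounded to 4 dp:

19.0997 L


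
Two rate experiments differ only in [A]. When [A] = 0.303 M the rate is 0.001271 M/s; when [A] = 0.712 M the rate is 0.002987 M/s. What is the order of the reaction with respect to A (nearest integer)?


Rate is proportional to [A]^n, so rate2/rate1 = ([A]2/[A]1)^n. Take logs to solve for n.
rate2/rate1 = 0.002987 / 0.001271 = 2.3501
[A]2/[A]1 = 0.712 / 0.303 = 2.3498
n = ln(2.3501) / ln(2.3498) = 1.0
Nearest integer order:

1


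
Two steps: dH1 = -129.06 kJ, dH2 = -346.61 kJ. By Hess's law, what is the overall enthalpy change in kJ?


Hess's law: enthalpy is a state function, so add the step enthalpies.
dH_total = dH1 + dH2 = -129.06 + (-346.61)
dH_total = -475.67 kJ:

-475.67 kJ


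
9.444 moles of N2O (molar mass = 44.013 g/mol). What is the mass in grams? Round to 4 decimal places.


mass = n * M
mass = 9.444 * 44.013
mass = 415.658772 g, rounded to 4 dp:

415.6588 g


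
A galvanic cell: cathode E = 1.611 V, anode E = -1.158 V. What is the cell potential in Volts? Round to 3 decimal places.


Standard cell potential: E_cell = E_cathode - E_anode.
E_cell = 1.611 - (-1.158)
E_cell = 2.769 V, rounded to 3 dp:

2.769 V


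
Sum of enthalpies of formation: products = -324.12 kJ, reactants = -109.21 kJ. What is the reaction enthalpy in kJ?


dH_rxn = sum(dH_f products) - sum(dH_f reactants)
dH_rxn = -324.12 - (-109.21)
dH_rxn = -214.91 kJ:

-214.91 kJ


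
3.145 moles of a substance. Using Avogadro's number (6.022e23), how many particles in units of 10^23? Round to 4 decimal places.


N = n * NA, then divide by 1e23 for the requested units.
N / 1e23 = n * 6.022
N / 1e23 = 3.145 * 6.022
N / 1e23 = 18.93919, rounded to 4 dp:

18.9392


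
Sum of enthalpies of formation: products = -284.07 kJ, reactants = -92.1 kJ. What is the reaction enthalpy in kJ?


dH_rxn = sum(dH_f products) - sum(dH_f reactants)
dH_rxn = -284.07 - (-92.1)
dH_rxn = -191.97 kJ:

-191.97 kJ


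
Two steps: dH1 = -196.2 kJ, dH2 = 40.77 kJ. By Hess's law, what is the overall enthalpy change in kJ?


Hess's law: enthalpy is a state function, so add the step enthalpies.
dH_total = dH1 + dH2 = -196.2 + (40.77)
dH_total = -155.43 kJ:

-155.43 kJ


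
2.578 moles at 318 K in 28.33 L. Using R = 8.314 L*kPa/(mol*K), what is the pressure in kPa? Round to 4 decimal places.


PV = nRT, solve for P = nRT / V.
nRT = 2.578 * 8.314 * 318 = 6815.8505
P = 6815.8505 / 28.33
P = 240.58773385 kPa, rounded to 4 dp:

240.5877 kPa


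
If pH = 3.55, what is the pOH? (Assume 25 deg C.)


At 25 deg C, pH + pOH = 14.
pOH = 14 - pH = 14 - 3.55
pOH = 10.45:

10.45


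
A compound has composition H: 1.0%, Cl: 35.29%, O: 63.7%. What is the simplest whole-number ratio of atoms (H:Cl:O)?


Assume 100 g of compound, divide each mass% by atomic mass to get moles, then normalize by the smallest to get a raw atom ratio.
Moles per 100 g: H: 1.0/1.008 = 0.9921, Cl: 35.29/35.453 = 0.9954, O: 63.7/15.999 = 3.9815
Raw ratio (divide by min = 0.9921): H: 1.0, Cl: 1.003, O: 4.013
Multiply by 1 to clear fractions: H: 1.0 ~= 1, Cl: 1.003 ~= 1, O: 4.013 ~= 4
Reduce by GCD to get the simplest whole-number ratio:

1:1:4


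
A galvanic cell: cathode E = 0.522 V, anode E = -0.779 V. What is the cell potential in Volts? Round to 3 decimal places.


Standard cell potential: E_cell = E_cathode - E_anode.
E_cell = 0.522 - (-0.779)
E_cell = 1.301 V, rounded to 3 dp:

1.301 V


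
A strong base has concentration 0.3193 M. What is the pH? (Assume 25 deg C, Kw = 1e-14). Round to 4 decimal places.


A strong base dissociates completely, so [OH-] equals the given concentration.
pOH = -log10([OH-]) = -log10(0.3193) = 0.495801
pH = 14 - pOH = 14 - 0.495801
pH = 13.504199, rounded to 4 dp:

13.5042


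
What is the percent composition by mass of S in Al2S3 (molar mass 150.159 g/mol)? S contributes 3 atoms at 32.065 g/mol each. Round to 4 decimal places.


pct = 100 * (n_elem * M_elem) / M_total
mass_contribution = 3 * 32.065 = 96.195 g/mol
pct = 100 * 96.195 / 150.159
pct = 64.06209418 %, rounded to 4 dp:

64.0621 %


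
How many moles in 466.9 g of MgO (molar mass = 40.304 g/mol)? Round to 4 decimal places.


n = mass / M
n = 466.9 / 40.304
n = 11.58445812 mol, rounded to 4 dp:

11.5845 mol


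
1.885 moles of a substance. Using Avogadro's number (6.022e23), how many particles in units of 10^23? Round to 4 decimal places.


N = n * NA, then divide by 1e23 for the requested units.
N / 1e23 = n * 6.022
N / 1e23 = 1.885 * 6.022
N / 1e23 = 11.35147, rounded to 4 dp:

11.3515


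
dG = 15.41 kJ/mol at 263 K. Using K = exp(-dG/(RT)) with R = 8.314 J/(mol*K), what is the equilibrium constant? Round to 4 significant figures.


dG is in kJ/mol; multiply by 1000 to match R in J/(mol*K).
RT = 8.314 * 263 = 2186.582 J/mol
exponent = -dG*1000 / (RT) = -(15.41*1000) / 2186.582 = -7.04752897
K = exp(-7.04752897)
K = 0.000869555, rounded to 4 significant figures:

0.0008696


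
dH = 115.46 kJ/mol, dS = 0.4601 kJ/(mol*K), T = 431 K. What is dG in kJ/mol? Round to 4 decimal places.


Gibbs: dG = dH - T*dS (consistent units, dS already in kJ/(mol*K)).
T*dS = 431 * 0.4601 = 198.3031
dG = 115.46 - (198.3031)
dG = -82.8431 kJ/mol, rounded to 4 dp:

-82.8431 kJ/mol


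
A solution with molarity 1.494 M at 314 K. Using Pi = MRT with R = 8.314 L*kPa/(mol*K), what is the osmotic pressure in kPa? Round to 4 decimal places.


Osmotic pressure (van't Hoff): Pi = M*R*T.
RT = 8.314 * 314 = 2610.596
Pi = 1.494 * 2610.596
Pi = 3900.230424 kPa, rounded to 4 dp:

3900.2304 kPa


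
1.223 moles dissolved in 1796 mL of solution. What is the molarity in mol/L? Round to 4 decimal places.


Convert volume to liters: V_L = V_mL / 1000.
V_L = 1796 / 1000 = 1.796 L
M = n / V_L = 1.223 / 1.796
M = 0.68095768 mol/L, rounded to 4 dp:

0.6810 mol/L


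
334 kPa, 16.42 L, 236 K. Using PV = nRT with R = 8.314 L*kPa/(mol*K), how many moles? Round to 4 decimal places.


PV = nRT, solve for n = PV / (RT).
PV = 334 * 16.42 = 5484.28
RT = 8.314 * 236 = 1962.104
n = 5484.28 / 1962.104
n = 2.79510158 mol, rounded to 4 dp:

2.7951 mol


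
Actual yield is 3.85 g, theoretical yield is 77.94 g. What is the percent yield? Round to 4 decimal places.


% yield = 100 * actual / theoretical
% yield = 100 * 3.85 / 77.94
% yield = 4.9396972 %, rounded to 4 dp:

4.9397 %


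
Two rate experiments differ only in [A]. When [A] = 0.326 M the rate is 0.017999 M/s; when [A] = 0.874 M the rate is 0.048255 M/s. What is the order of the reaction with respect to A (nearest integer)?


Rate is proportional to [A]^n, so rate2/rate1 = ([A]2/[A]1)^n. Take logs to solve for n.
rate2/rate1 = 0.048255 / 0.017999 = 2.681
[A]2/[A]1 = 0.874 / 0.326 = 2.681
n = ln(2.681) / ln(2.681) = 1.0
Nearest integer order:

1


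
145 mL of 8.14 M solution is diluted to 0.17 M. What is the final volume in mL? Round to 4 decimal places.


Dilution: M1*V1 = M2*V2, solve for V2.
V2 = M1*V1 / M2
V2 = 8.14 * 145 / 0.17
V2 = 1180.3 / 0.17
V2 = 6942.94117647 mL, rounded to 4 dp:

6942.9412 mL


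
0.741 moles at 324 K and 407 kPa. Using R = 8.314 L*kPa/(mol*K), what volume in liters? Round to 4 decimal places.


PV = nRT, solve for V = nRT / P.
nRT = 0.741 * 8.314 * 324 = 1996.0584
V = 1996.0584 / 407
V = 4.90432039 L, rounded to 4 dp:

4.9043 L


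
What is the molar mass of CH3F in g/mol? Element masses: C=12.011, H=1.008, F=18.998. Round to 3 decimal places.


M = sum(count * atomic_mass) over atoms.
M = 1*12.011 + 3*1.008 + 1*18.998
M = 12.011 + 3.024 + 18.998
M = 34.033 g/mol, rounded to 3 dp:

34.033 g/mol


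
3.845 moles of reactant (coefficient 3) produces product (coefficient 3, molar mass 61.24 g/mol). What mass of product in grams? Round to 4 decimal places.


Use the coefficient ratio to convert reactant moles to product moles, then multiply by the product's molar mass.
moles_P = moles_R * (coeff_P / coeff_R) = 3.845 * (3/3) = 3.845
mass_P = moles_P * M_P = 3.845 * 61.24
mass_P = 235.4678 g, rounded to 4 dp:

235.4678 g


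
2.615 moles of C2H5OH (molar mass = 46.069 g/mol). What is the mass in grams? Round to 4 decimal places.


mass = n * M
mass = 2.615 * 46.069
mass = 120.470435 g, rounded to 4 dp:

120.4704 g


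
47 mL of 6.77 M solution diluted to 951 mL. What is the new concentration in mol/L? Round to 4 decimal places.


Dilution: M1*V1 = M2*V2, solve for M2.
M2 = M1*V1 / V2
M2 = 6.77 * 47 / 951
M2 = 318.19 / 951
M2 = 0.33458465 mol/L, rounded to 4 dp:

0.3346 mol/L


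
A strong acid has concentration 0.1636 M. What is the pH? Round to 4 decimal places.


A strong acid dissociates completely, so [H+] equals the given concentration.
pH = -log10([H+]) = -log10(0.1636)
pH = 0.7862167, rounded to 4 dp:

0.7862


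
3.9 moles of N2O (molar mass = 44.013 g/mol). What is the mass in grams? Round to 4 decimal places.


mass = n * M
mass = 3.9 * 44.013
mass = 171.6507 g, rounded to 4 dp:

171.6507 g


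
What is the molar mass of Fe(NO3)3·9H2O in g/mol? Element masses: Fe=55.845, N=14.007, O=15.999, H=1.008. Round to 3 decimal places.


M = sum(count * atomic_mass) over atoms.
M = 1*55.845 + 3*14.007 + 18*15.999 + 18*1.008
M = 55.845 + 42.021 + 287.982 + 18.144
M = 403.992 g/mol, rounded to 3 dp:

403.992 g/mol


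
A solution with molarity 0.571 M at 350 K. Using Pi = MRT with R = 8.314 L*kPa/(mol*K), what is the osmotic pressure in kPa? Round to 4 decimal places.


Osmotic pressure (van't Hoff): Pi = M*R*T.
RT = 8.314 * 350 = 2909.9
Pi = 0.571 * 2909.9
Pi = 1661.5529 kPa, rounded to 4 dp:

1661.5529 kPa


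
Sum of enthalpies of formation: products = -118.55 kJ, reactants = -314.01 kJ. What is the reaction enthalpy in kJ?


dH_rxn = sum(dH_f products) - sum(dH_f reactants)
dH_rxn = -118.55 - (-314.01)
dH_rxn = 195.46 kJ:

195.46 kJ


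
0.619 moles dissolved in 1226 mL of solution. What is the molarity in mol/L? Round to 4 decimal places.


Convert volume to liters: V_L = V_mL / 1000.
V_L = 1226 / 1000 = 1.226 L
M = n / V_L = 0.619 / 1.226
M = 0.50489396 mol/L, rounded to 4 dp:

0.5049 mol/L


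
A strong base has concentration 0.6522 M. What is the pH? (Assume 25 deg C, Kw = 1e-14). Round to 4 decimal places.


A strong base dissociates completely, so [OH-] equals the given concentration.
pOH = -log10([OH-]) = -log10(0.6522) = 0.185619
pH = 14 - pOH = 14 - 0.185619
pH = 13.814381, rounded to 4 dp:

13.8144


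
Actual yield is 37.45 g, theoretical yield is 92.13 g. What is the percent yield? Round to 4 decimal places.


% yield = 100 * actual / theoretical
% yield = 100 * 37.45 / 92.13
% yield = 40.64908282 %, rounded to 4 dp:

40.6491 %


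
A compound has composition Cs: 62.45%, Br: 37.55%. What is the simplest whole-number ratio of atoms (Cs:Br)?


Assume 100 g of compound, divide each mass% by atomic mass to get moles, then normalize by the smallest to get a raw atom ratio.
Moles per 100 g: Cs: 62.45/132.905 = 0.4699, Br: 37.55/79.904 = 0.4699
Raw ratio (divide by min = 0.4699): Cs: 1.0, Br: 1.0
Multiply by 1 to clear fractions: Cs: 1.0 ~= 1, Br: 1.0 ~= 1
Reduce by GCD to get the simplest whole-number ratio:

1:1


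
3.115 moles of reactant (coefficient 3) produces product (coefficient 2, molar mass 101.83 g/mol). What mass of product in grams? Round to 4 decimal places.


Use the coefficient ratio to convert reactant moles to product moles, then multiply by the product's molar mass.
moles_P = moles_R * (coeff_P / coeff_R) = 3.115 * (2/3) = 2.076667
mass_P = moles_P * M_P = 2.076667 * 101.83
mass_P = 211.46700061 g, rounded to 4 dp:

211.4670 g


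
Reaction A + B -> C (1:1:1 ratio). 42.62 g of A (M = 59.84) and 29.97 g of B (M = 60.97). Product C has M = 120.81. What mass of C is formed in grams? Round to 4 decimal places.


Find moles of each reactant; the smaller value is the limiting reagent in a 1:1:1 reaction, so moles_C equals moles of the limiter.
n_A = mass_A / M_A = 42.62 / 59.84 = 0.712233 mol
n_B = mass_B / M_B = 29.97 / 60.97 = 0.491553 mol
Limiting reagent: B (smaller), n_limiting = 0.491553 mol
mass_C = n_limiting * M_C = 0.491553 * 120.81
mass_C = 59.38451793 g, rounded to 4 dp:

59.3845 g


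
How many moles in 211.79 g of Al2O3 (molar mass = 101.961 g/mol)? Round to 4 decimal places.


n = mass / M
n = 211.79 / 101.961
n = 2.07716676 mol, rounded to 4 dp:

2.0772 mol


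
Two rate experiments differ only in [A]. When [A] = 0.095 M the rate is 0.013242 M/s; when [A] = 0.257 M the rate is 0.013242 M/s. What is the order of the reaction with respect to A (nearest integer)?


Rate is proportional to [A]^n, so rate2/rate1 = ([A]2/[A]1)^n. Take logs to solve for n.
rate2/rate1 = 0.013242 / 0.013242 = 1.0
[A]2/[A]1 = 0.257 / 0.095 = 2.7053
n = ln(1.0) / ln(2.7053) = 0.0
Nearest integer order:

0


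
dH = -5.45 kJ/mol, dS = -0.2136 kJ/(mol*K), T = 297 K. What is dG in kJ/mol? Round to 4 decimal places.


Gibbs: dG = dH - T*dS (consistent units, dS already in kJ/(mol*K)).
T*dS = 297 * -0.2136 = -63.4392
dG = -5.45 - (-63.4392)
dG = 57.9892 kJ/mol, rounded to 4 dp:

57.9892 kJ/mol


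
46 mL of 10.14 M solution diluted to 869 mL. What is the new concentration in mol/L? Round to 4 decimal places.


Dilution: M1*V1 = M2*V2, solve for M2.
M2 = M1*V1 / V2
M2 = 10.14 * 46 / 869
M2 = 466.44 / 869
M2 = 0.53675489 mol/L, rounded to 4 dp:

0.5368 mol/L


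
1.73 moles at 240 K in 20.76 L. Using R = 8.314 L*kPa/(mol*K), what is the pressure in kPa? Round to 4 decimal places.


PV = nRT, solve for P = nRT / V.
nRT = 1.73 * 8.314 * 240 = 3451.9728
P = 3451.9728 / 20.76
P = 166.28 kPa, rounded to 4 dp:

166.2800 kPa


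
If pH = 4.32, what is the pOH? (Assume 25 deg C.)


At 25 deg C, pH + pOH = 14.
pOH = 14 - pH = 14 - 4.32
pOH = 9.68:

9.68


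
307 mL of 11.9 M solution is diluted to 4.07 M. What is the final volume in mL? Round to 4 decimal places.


Dilution: M1*V1 = M2*V2, solve for V2.
V2 = M1*V1 / M2
V2 = 11.9 * 307 / 4.07
V2 = 3653.3 / 4.07
V2 = 897.61670762 mL, rounded to 4 dp:

897.6167 mL


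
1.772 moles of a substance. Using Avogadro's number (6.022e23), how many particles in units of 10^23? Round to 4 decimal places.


N = n * NA, then divide by 1e23 for the requested units.
N / 1e23 = n * 6.022
N / 1e23 = 1.772 * 6.022
N / 1e23 = 10.670984, rounded to 4 dp:

10.6710


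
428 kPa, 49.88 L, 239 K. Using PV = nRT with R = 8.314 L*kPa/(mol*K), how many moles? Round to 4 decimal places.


PV = nRT, solve for n = PV / (RT).
PV = 428 * 49.88 = 21348.64
RT = 8.314 * 239 = 1987.046
n = 21348.64 / 1987.046
n = 10.74390829 mol, rounded to 4 dp:

10.7439 mol


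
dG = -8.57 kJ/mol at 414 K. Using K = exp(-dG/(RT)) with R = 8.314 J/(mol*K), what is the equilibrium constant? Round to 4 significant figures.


dG is in kJ/mol; multiply by 1000 to match R in J/(mol*K).
RT = 8.314 * 414 = 3441.996 J/mol
exponent = -dG*1000 / (RT) = -(-8.57*1000) / 3441.996 = 2.48983439
K = exp(2.48983439)
K = 12.059279, rounded to 4 significant figures:

12.06


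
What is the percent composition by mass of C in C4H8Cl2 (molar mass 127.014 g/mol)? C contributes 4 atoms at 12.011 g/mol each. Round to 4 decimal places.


pct = 100 * (n_elem * M_elem) / M_total
mass_contribution = 4 * 12.011 = 48.044 g/mol
pct = 100 * 48.044 / 127.014
pct = 37.82575149 %, rounded to 4 dp:

37.8258 %


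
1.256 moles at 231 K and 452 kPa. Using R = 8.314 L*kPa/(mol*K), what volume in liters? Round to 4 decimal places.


PV = nRT, solve for V = nRT / P.
nRT = 1.256 * 8.314 * 231 = 2412.1907
V = 2412.1907 / 452
V = 5.33670509 L, rounded to 4 dp:

5.3367 L


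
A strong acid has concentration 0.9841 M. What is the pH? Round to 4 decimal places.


A strong acid dissociates completely, so [H+] equals the given concentration.
pH = -log10([H+]) = -log10(0.9841)
pH = 0.00696077, rounded to 4 dp:

0.0070


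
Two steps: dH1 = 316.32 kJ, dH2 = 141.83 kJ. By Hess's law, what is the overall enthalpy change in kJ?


Hess's law: enthalpy is a state function, so add the step enthalpies.
dH_total = dH1 + dH2 = 316.32 + (141.83)
dH_total = 458.15 kJ:

458.15 kJ


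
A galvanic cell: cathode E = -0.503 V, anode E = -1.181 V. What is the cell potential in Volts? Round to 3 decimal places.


Standard cell potential: E_cell = E_cathode - E_anode.
E_cell = -0.503 - (-1.181)
E_cell = 0.678 V, rounded to 3 dp:

0.678 V


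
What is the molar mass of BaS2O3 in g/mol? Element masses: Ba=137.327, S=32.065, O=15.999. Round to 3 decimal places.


M = sum(count * atomic_mass) over atoms.
M = 1*137.327 + 2*32.065 + 3*15.999
M = 137.327 + 64.13 + 47.997
M = 249.454 g/mol, rounded to 3 dp:

249.454 g/mol


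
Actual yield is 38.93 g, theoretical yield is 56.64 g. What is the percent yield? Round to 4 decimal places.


% yield = 100 * actual / theoretical
% yield = 100 * 38.93 / 56.64
% yield = 68.73234463 %, rounded to 4 dp:

68.7323 %


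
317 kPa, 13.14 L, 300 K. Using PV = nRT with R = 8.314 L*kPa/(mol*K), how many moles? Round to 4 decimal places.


PV = nRT, solve for n = PV / (RT).
PV = 317 * 13.14 = 4165.38
RT = 8.314 * 300 = 2494.2
n = 4165.38 / 2494.2
n = 1.67002646 mol, rounded to 4 dp:

1.6700 mol


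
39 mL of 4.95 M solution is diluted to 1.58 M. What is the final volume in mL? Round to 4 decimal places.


Dilution: M1*V1 = M2*V2, solve for V2.
V2 = M1*V1 / M2
V2 = 4.95 * 39 / 1.58
V2 = 193.05 / 1.58
V2 = 122.1835443 mL, rounded to 4 dp:

122.1835 mL


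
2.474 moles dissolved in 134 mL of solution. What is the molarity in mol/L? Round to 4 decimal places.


Convert volume to liters: V_L = V_mL / 1000.
V_L = 134 / 1000 = 0.134 L
M = n / V_L = 2.474 / 0.134
M = 18.46268657 mol/L, rounded to 4 dp:

18.4627 mol/L


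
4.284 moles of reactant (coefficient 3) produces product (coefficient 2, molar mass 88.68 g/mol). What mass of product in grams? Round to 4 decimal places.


Use the coefficient ratio to convert reactant moles to product moles, then multiply by the product's molar mass.
moles_P = moles_R * (coeff_P / coeff_R) = 4.284 * (2/3) = 2.856
mass_P = moles_P * M_P = 2.856 * 88.68
mass_P = 253.27008 g, rounded to 4 dp:

253.2701 g


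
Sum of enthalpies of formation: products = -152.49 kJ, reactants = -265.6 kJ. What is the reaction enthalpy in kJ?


dH_rxn = sum(dH_f products) - sum(dH_f reactants)
dH_rxn = -152.49 - (-265.6)
dH_rxn = 113.11 kJ:

113.11 kJ


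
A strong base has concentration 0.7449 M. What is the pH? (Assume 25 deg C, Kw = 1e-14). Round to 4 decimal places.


A strong base dissociates completely, so [OH-] equals the given concentration.
pOH = -log10([OH-]) = -log10(0.7449) = 0.127902
pH = 14 - pOH = 14 - 0.127902
pH = 13.872098, rounded to 4 dp:

13.8721


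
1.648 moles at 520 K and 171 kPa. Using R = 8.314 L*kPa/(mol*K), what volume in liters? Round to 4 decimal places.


PV = nRT, solve for V = nRT / P.
nRT = 1.648 * 8.314 * 520 = 7124.7654
V = 7124.7654 / 171
V = 41.66529474 L, rounded to 4 dp:

41.6653 L


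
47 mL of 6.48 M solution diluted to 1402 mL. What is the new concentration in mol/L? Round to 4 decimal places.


Dilution: M1*V1 = M2*V2, solve for M2.
M2 = M1*V1 / V2
M2 = 6.48 * 47 / 1402
M2 = 304.56 / 1402
M2 = 0.21723252 mol/L, rounded to 4 dp:

0.2172 mol/L


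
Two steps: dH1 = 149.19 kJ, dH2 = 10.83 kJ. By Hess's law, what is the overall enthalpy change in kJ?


Hess's law: enthalpy is a state function, so add the step enthalpies.
dH_total = dH1 + dH2 = 149.19 + (10.83)
dH_total = 160.02 kJ:

160.02 kJ


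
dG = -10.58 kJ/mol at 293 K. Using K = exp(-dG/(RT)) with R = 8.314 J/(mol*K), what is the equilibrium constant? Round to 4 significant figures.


dG is in kJ/mol; multiply by 1000 to match R in J/(mol*K).
RT = 8.314 * 293 = 2436.002 J/mol
exponent = -dG*1000 / (RT) = -(-10.58*1000) / 2436.002 = 4.34318198
K = exp(4.34318198)
K = 76.95201, rounded to 4 significant figures:

76.95


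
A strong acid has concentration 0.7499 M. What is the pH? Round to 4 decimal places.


A strong acid dissociates completely, so [H+] equals the given concentration.
pH = -log10([H+]) = -log10(0.7499)
pH = 0.12499665, rounded to 4 dp:

0.1250
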